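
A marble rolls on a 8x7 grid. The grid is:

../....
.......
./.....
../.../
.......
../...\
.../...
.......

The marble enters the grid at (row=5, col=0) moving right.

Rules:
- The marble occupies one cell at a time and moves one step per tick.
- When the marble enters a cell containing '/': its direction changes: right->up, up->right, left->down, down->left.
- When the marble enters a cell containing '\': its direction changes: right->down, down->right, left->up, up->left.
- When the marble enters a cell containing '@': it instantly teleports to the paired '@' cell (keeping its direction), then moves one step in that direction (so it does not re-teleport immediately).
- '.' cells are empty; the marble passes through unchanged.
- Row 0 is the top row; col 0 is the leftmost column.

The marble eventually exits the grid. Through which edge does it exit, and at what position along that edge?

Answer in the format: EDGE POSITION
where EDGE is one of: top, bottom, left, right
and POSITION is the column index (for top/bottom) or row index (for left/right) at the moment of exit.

Answer: top 6

Derivation:
Step 1: enter (5,0), '.' pass, move right to (5,1)
Step 2: enter (5,1), '.' pass, move right to (5,2)
Step 3: enter (5,2), '/' deflects right->up, move up to (4,2)
Step 4: enter (4,2), '.' pass, move up to (3,2)
Step 5: enter (3,2), '/' deflects up->right, move right to (3,3)
Step 6: enter (3,3), '.' pass, move right to (3,4)
Step 7: enter (3,4), '.' pass, move right to (3,5)
Step 8: enter (3,5), '.' pass, move right to (3,6)
Step 9: enter (3,6), '/' deflects right->up, move up to (2,6)
Step 10: enter (2,6), '.' pass, move up to (1,6)
Step 11: enter (1,6), '.' pass, move up to (0,6)
Step 12: enter (0,6), '.' pass, move up to (-1,6)
Step 13: at (-1,6) — EXIT via top edge, pos 6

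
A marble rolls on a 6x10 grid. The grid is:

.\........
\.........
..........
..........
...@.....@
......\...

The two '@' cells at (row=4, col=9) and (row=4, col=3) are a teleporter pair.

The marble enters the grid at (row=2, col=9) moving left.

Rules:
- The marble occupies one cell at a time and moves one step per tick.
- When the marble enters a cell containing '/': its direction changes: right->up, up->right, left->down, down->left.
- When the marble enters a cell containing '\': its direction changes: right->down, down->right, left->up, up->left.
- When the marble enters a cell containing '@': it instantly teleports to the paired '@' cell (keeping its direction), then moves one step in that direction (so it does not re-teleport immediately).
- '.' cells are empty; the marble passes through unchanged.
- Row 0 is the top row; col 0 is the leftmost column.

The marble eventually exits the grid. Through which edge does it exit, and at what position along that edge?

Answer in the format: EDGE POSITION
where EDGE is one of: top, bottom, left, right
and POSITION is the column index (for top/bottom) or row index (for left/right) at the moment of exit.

Step 1: enter (2,9), '.' pass, move left to (2,8)
Step 2: enter (2,8), '.' pass, move left to (2,7)
Step 3: enter (2,7), '.' pass, move left to (2,6)
Step 4: enter (2,6), '.' pass, move left to (2,5)
Step 5: enter (2,5), '.' pass, move left to (2,4)
Step 6: enter (2,4), '.' pass, move left to (2,3)
Step 7: enter (2,3), '.' pass, move left to (2,2)
Step 8: enter (2,2), '.' pass, move left to (2,1)
Step 9: enter (2,1), '.' pass, move left to (2,0)
Step 10: enter (2,0), '.' pass, move left to (2,-1)
Step 11: at (2,-1) — EXIT via left edge, pos 2

Answer: left 2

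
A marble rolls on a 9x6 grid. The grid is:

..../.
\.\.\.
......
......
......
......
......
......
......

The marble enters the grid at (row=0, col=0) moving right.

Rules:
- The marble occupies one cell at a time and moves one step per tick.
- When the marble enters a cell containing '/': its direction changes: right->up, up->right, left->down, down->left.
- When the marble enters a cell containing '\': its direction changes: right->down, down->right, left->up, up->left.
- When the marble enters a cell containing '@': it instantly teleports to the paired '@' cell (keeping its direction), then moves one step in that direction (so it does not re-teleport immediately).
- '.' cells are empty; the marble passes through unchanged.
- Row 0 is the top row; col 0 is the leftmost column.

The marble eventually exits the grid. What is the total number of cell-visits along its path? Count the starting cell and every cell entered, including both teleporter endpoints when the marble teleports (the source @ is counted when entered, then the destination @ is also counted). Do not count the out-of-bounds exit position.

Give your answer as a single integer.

Answer: 5

Derivation:
Step 1: enter (0,0), '.' pass, move right to (0,1)
Step 2: enter (0,1), '.' pass, move right to (0,2)
Step 3: enter (0,2), '.' pass, move right to (0,3)
Step 4: enter (0,3), '.' pass, move right to (0,4)
Step 5: enter (0,4), '/' deflects right->up, move up to (-1,4)
Step 6: at (-1,4) — EXIT via top edge, pos 4
Path length (cell visits): 5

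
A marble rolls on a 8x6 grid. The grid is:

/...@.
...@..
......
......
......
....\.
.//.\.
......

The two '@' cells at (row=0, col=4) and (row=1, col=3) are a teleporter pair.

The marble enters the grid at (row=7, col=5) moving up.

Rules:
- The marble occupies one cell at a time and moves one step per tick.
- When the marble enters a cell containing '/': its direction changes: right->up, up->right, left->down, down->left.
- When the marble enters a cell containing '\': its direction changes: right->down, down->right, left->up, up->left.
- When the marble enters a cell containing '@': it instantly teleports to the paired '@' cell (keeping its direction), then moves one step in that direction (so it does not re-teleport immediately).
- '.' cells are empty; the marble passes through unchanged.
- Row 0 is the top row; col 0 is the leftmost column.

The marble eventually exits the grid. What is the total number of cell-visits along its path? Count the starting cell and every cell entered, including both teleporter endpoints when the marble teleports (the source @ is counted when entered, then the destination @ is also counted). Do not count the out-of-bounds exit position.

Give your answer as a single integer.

Answer: 8

Derivation:
Step 1: enter (7,5), '.' pass, move up to (6,5)
Step 2: enter (6,5), '.' pass, move up to (5,5)
Step 3: enter (5,5), '.' pass, move up to (4,5)
Step 4: enter (4,5), '.' pass, move up to (3,5)
Step 5: enter (3,5), '.' pass, move up to (2,5)
Step 6: enter (2,5), '.' pass, move up to (1,5)
Step 7: enter (1,5), '.' pass, move up to (0,5)
Step 8: enter (0,5), '.' pass, move up to (-1,5)
Step 9: at (-1,5) — EXIT via top edge, pos 5
Path length (cell visits): 8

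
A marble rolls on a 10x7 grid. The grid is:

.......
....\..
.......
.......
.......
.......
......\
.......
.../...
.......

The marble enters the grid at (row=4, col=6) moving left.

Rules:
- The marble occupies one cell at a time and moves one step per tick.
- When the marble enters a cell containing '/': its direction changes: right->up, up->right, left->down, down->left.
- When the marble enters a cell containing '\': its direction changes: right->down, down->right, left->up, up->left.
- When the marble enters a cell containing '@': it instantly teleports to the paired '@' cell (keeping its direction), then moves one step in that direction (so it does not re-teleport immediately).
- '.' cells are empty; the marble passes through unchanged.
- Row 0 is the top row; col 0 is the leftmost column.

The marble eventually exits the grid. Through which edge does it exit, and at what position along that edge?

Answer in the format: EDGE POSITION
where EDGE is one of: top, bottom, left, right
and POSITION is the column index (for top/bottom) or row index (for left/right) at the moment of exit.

Answer: left 4

Derivation:
Step 1: enter (4,6), '.' pass, move left to (4,5)
Step 2: enter (4,5), '.' pass, move left to (4,4)
Step 3: enter (4,4), '.' pass, move left to (4,3)
Step 4: enter (4,3), '.' pass, move left to (4,2)
Step 5: enter (4,2), '.' pass, move left to (4,1)
Step 6: enter (4,1), '.' pass, move left to (4,0)
Step 7: enter (4,0), '.' pass, move left to (4,-1)
Step 8: at (4,-1) — EXIT via left edge, pos 4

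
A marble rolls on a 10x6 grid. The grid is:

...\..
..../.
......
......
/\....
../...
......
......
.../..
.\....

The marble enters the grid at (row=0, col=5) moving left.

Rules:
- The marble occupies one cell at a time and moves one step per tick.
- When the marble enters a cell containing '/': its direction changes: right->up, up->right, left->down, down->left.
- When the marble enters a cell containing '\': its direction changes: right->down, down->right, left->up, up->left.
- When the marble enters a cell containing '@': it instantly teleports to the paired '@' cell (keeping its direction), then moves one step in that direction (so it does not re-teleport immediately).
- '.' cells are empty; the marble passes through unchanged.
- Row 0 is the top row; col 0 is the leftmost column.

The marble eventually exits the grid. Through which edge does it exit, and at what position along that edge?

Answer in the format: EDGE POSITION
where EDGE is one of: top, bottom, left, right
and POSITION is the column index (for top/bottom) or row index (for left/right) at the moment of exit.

Step 1: enter (0,5), '.' pass, move left to (0,4)
Step 2: enter (0,4), '.' pass, move left to (0,3)
Step 3: enter (0,3), '\' deflects left->up, move up to (-1,3)
Step 4: at (-1,3) — EXIT via top edge, pos 3

Answer: top 3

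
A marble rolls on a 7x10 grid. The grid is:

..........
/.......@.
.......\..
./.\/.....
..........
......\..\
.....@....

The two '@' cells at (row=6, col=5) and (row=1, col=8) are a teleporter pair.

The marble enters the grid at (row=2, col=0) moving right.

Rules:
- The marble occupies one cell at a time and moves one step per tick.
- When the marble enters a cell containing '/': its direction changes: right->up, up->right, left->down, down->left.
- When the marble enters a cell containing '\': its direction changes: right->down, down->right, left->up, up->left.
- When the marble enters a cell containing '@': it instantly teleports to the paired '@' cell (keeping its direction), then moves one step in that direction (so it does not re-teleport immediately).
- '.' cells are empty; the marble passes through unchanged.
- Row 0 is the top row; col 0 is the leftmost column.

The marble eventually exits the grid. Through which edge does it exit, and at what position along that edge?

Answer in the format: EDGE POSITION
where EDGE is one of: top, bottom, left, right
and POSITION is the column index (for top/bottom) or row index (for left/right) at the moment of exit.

Step 1: enter (2,0), '.' pass, move right to (2,1)
Step 2: enter (2,1), '.' pass, move right to (2,2)
Step 3: enter (2,2), '.' pass, move right to (2,3)
Step 4: enter (2,3), '.' pass, move right to (2,4)
Step 5: enter (2,4), '.' pass, move right to (2,5)
Step 6: enter (2,5), '.' pass, move right to (2,6)
Step 7: enter (2,6), '.' pass, move right to (2,7)
Step 8: enter (2,7), '\' deflects right->down, move down to (3,7)
Step 9: enter (3,7), '.' pass, move down to (4,7)
Step 10: enter (4,7), '.' pass, move down to (5,7)
Step 11: enter (5,7), '.' pass, move down to (6,7)
Step 12: enter (6,7), '.' pass, move down to (7,7)
Step 13: at (7,7) — EXIT via bottom edge, pos 7

Answer: bottom 7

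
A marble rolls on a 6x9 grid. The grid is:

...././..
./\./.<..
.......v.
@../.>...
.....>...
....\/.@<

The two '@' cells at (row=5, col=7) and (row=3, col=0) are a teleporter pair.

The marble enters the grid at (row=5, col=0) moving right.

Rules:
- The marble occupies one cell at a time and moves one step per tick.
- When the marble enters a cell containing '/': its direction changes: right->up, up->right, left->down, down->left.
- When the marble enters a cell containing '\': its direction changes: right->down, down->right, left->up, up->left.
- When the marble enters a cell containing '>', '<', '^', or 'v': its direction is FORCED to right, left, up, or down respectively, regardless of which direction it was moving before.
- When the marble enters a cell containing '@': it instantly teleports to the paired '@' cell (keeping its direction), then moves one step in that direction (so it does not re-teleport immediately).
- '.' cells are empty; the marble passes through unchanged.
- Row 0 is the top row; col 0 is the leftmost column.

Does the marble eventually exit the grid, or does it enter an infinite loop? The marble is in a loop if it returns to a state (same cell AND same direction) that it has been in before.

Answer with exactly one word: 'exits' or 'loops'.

Step 1: enter (5,0), '.' pass, move right to (5,1)
Step 2: enter (5,1), '.' pass, move right to (5,2)
Step 3: enter (5,2), '.' pass, move right to (5,3)
Step 4: enter (5,3), '.' pass, move right to (5,4)
Step 5: enter (5,4), '\' deflects right->down, move down to (6,4)
Step 6: at (6,4) — EXIT via bottom edge, pos 4

Answer: exits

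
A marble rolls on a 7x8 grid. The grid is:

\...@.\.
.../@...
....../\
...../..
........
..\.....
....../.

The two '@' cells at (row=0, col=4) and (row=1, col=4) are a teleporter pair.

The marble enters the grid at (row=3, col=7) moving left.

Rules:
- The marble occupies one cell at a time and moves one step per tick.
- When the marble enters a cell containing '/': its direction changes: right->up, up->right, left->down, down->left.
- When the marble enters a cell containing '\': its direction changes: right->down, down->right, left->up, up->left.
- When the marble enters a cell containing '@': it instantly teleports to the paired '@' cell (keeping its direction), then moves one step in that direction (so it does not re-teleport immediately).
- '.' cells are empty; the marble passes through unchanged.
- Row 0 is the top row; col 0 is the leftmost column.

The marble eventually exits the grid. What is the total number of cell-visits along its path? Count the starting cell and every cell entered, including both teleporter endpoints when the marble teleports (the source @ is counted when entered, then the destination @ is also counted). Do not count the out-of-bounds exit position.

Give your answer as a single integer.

Step 1: enter (3,7), '.' pass, move left to (3,6)
Step 2: enter (3,6), '.' pass, move left to (3,5)
Step 3: enter (3,5), '/' deflects left->down, move down to (4,5)
Step 4: enter (4,5), '.' pass, move down to (5,5)
Step 5: enter (5,5), '.' pass, move down to (6,5)
Step 6: enter (6,5), '.' pass, move down to (7,5)
Step 7: at (7,5) — EXIT via bottom edge, pos 5
Path length (cell visits): 6

Answer: 6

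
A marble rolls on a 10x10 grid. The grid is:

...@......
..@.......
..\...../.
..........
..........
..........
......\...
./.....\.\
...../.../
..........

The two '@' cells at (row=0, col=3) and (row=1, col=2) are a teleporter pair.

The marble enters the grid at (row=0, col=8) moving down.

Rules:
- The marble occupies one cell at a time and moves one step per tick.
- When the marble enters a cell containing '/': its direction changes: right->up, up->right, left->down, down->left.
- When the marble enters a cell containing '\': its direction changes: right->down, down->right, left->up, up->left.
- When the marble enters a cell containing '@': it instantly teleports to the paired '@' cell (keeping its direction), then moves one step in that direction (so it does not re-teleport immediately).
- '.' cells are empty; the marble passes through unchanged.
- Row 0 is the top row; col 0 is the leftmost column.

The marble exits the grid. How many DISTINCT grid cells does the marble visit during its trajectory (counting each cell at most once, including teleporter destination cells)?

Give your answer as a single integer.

Answer: 11

Derivation:
Step 1: enter (0,8), '.' pass, move down to (1,8)
Step 2: enter (1,8), '.' pass, move down to (2,8)
Step 3: enter (2,8), '/' deflects down->left, move left to (2,7)
Step 4: enter (2,7), '.' pass, move left to (2,6)
Step 5: enter (2,6), '.' pass, move left to (2,5)
Step 6: enter (2,5), '.' pass, move left to (2,4)
Step 7: enter (2,4), '.' pass, move left to (2,3)
Step 8: enter (2,3), '.' pass, move left to (2,2)
Step 9: enter (2,2), '\' deflects left->up, move up to (1,2)
Step 10: enter (1,2), '@' teleport (1,2)->(0,3), also enter (0,3), move up to (-1,3)
Step 11: at (-1,3) — EXIT via top edge, pos 3
Distinct cells visited: 11 (path length 11)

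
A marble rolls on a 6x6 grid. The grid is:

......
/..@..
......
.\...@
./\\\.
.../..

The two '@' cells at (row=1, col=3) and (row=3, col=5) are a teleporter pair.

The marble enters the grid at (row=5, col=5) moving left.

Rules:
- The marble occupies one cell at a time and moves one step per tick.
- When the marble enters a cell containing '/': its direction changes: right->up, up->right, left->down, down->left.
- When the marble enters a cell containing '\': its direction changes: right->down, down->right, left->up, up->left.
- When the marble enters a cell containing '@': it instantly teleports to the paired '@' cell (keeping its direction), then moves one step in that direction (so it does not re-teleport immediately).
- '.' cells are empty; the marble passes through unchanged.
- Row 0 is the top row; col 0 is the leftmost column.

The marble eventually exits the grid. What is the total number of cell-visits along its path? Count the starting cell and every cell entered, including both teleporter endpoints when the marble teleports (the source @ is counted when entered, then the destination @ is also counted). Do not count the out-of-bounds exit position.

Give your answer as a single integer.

Answer: 3

Derivation:
Step 1: enter (5,5), '.' pass, move left to (5,4)
Step 2: enter (5,4), '.' pass, move left to (5,3)
Step 3: enter (5,3), '/' deflects left->down, move down to (6,3)
Step 4: at (6,3) — EXIT via bottom edge, pos 3
Path length (cell visits): 3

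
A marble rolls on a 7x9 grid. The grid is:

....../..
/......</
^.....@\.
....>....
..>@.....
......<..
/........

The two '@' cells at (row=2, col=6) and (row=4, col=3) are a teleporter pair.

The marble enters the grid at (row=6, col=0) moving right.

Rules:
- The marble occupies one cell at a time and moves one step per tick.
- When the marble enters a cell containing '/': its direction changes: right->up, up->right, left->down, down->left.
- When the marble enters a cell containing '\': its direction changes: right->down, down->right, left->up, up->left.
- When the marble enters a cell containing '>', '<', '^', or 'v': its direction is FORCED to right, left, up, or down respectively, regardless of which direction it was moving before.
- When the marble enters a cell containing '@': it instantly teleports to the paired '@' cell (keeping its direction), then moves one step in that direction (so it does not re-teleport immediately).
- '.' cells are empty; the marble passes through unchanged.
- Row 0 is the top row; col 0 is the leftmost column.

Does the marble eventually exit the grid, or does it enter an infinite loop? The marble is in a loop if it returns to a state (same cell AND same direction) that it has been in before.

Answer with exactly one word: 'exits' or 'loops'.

Step 1: enter (6,0), '/' deflects right->up, move up to (5,0)
Step 2: enter (5,0), '.' pass, move up to (4,0)
Step 3: enter (4,0), '.' pass, move up to (3,0)
Step 4: enter (3,0), '.' pass, move up to (2,0)
Step 5: enter (2,0), '^' forces up->up, move up to (1,0)
Step 6: enter (1,0), '/' deflects up->right, move right to (1,1)
Step 7: enter (1,1), '.' pass, move right to (1,2)
Step 8: enter (1,2), '.' pass, move right to (1,3)
Step 9: enter (1,3), '.' pass, move right to (1,4)
Step 10: enter (1,4), '.' pass, move right to (1,5)
Step 11: enter (1,5), '.' pass, move right to (1,6)
Step 12: enter (1,6), '.' pass, move right to (1,7)
Step 13: enter (1,7), '<' forces right->left, move left to (1,6)
Step 14: enter (1,6), '.' pass, move left to (1,5)
Step 15: enter (1,5), '.' pass, move left to (1,4)
Step 16: enter (1,4), '.' pass, move left to (1,3)
Step 17: enter (1,3), '.' pass, move left to (1,2)
Step 18: enter (1,2), '.' pass, move left to (1,1)
Step 19: enter (1,1), '.' pass, move left to (1,0)
Step 20: enter (1,0), '/' deflects left->down, move down to (2,0)
Step 21: enter (2,0), '^' forces down->up, move up to (1,0)
Step 22: at (1,0) dir=up — LOOP DETECTED (seen before)

Answer: loops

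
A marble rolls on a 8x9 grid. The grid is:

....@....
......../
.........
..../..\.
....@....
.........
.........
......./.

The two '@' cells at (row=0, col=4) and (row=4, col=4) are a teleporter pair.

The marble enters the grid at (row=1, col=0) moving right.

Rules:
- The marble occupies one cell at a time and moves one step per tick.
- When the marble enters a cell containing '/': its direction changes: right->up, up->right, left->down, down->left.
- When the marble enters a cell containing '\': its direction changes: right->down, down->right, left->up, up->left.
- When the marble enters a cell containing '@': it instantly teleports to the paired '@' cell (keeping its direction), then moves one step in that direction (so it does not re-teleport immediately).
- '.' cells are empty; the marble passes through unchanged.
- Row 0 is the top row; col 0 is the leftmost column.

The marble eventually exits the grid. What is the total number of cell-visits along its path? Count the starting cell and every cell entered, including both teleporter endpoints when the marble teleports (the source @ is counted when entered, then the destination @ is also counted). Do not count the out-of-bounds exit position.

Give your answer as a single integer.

Step 1: enter (1,0), '.' pass, move right to (1,1)
Step 2: enter (1,1), '.' pass, move right to (1,2)
Step 3: enter (1,2), '.' pass, move right to (1,3)
Step 4: enter (1,3), '.' pass, move right to (1,4)
Step 5: enter (1,4), '.' pass, move right to (1,5)
Step 6: enter (1,5), '.' pass, move right to (1,6)
Step 7: enter (1,6), '.' pass, move right to (1,7)
Step 8: enter (1,7), '.' pass, move right to (1,8)
Step 9: enter (1,8), '/' deflects right->up, move up to (0,8)
Step 10: enter (0,8), '.' pass, move up to (-1,8)
Step 11: at (-1,8) — EXIT via top edge, pos 8
Path length (cell visits): 10

Answer: 10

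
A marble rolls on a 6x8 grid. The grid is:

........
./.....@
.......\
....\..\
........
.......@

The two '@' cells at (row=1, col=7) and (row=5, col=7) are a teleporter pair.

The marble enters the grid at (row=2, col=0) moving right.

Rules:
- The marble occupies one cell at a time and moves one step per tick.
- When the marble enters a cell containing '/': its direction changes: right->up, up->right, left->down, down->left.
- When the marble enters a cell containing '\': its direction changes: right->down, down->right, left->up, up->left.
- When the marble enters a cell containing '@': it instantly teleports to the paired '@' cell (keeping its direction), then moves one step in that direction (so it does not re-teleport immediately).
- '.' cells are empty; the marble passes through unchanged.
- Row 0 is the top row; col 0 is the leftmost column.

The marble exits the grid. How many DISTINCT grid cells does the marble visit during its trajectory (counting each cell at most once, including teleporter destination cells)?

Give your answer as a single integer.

Step 1: enter (2,0), '.' pass, move right to (2,1)
Step 2: enter (2,1), '.' pass, move right to (2,2)
Step 3: enter (2,2), '.' pass, move right to (2,3)
Step 4: enter (2,3), '.' pass, move right to (2,4)
Step 5: enter (2,4), '.' pass, move right to (2,5)
Step 6: enter (2,5), '.' pass, move right to (2,6)
Step 7: enter (2,6), '.' pass, move right to (2,7)
Step 8: enter (2,7), '\' deflects right->down, move down to (3,7)
Step 9: enter (3,7), '\' deflects down->right, move right to (3,8)
Step 10: at (3,8) — EXIT via right edge, pos 3
Distinct cells visited: 9 (path length 9)

Answer: 9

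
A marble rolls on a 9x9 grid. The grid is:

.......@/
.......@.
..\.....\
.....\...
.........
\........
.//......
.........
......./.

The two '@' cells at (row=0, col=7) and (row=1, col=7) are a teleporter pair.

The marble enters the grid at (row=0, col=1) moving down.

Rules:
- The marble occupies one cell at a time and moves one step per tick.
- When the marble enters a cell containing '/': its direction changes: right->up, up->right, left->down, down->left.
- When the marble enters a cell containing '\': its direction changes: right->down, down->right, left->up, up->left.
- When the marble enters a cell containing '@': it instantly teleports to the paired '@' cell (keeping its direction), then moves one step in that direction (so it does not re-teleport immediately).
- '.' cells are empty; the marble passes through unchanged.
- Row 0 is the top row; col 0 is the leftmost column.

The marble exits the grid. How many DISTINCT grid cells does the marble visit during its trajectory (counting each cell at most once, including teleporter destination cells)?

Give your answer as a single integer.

Step 1: enter (0,1), '.' pass, move down to (1,1)
Step 2: enter (1,1), '.' pass, move down to (2,1)
Step 3: enter (2,1), '.' pass, move down to (3,1)
Step 4: enter (3,1), '.' pass, move down to (4,1)
Step 5: enter (4,1), '.' pass, move down to (5,1)
Step 6: enter (5,1), '.' pass, move down to (6,1)
Step 7: enter (6,1), '/' deflects down->left, move left to (6,0)
Step 8: enter (6,0), '.' pass, move left to (6,-1)
Step 9: at (6,-1) — EXIT via left edge, pos 6
Distinct cells visited: 8 (path length 8)

Answer: 8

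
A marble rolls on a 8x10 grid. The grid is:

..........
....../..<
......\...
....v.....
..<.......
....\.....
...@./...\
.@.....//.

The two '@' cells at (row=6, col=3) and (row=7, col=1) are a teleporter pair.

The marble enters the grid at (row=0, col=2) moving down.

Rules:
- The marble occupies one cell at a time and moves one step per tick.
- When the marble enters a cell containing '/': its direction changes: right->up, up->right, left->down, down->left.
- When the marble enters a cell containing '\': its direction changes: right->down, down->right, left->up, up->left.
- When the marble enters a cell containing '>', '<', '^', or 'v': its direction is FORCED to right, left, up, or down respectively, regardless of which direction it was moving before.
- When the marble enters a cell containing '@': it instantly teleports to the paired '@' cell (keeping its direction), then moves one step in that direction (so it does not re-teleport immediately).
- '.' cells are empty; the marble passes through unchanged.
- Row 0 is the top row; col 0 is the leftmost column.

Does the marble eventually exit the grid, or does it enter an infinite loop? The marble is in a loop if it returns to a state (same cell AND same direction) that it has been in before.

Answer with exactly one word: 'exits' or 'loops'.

Answer: exits

Derivation:
Step 1: enter (0,2), '.' pass, move down to (1,2)
Step 2: enter (1,2), '.' pass, move down to (2,2)
Step 3: enter (2,2), '.' pass, move down to (3,2)
Step 4: enter (3,2), '.' pass, move down to (4,2)
Step 5: enter (4,2), '<' forces down->left, move left to (4,1)
Step 6: enter (4,1), '.' pass, move left to (4,0)
Step 7: enter (4,0), '.' pass, move left to (4,-1)
Step 8: at (4,-1) — EXIT via left edge, pos 4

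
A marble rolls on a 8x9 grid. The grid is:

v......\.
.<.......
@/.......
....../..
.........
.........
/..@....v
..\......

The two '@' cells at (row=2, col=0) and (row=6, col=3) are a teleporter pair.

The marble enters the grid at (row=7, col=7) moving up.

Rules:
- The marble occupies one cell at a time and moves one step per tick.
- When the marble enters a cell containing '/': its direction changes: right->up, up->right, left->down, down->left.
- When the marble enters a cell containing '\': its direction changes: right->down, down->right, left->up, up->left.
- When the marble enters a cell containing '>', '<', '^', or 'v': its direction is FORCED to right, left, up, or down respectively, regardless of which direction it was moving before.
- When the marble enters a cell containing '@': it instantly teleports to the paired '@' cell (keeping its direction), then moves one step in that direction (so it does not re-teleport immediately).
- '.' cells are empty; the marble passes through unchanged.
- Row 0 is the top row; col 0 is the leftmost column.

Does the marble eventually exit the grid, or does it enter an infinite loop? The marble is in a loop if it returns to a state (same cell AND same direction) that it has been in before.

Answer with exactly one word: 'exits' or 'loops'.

Answer: exits

Derivation:
Step 1: enter (7,7), '.' pass, move up to (6,7)
Step 2: enter (6,7), '.' pass, move up to (5,7)
Step 3: enter (5,7), '.' pass, move up to (4,7)
Step 4: enter (4,7), '.' pass, move up to (3,7)
Step 5: enter (3,7), '.' pass, move up to (2,7)
Step 6: enter (2,7), '.' pass, move up to (1,7)
Step 7: enter (1,7), '.' pass, move up to (0,7)
Step 8: enter (0,7), '\' deflects up->left, move left to (0,6)
Step 9: enter (0,6), '.' pass, move left to (0,5)
Step 10: enter (0,5), '.' pass, move left to (0,4)
Step 11: enter (0,4), '.' pass, move left to (0,3)
Step 12: enter (0,3), '.' pass, move left to (0,2)
Step 13: enter (0,2), '.' pass, move left to (0,1)
Step 14: enter (0,1), '.' pass, move left to (0,0)
Step 15: enter (0,0), 'v' forces left->down, move down to (1,0)
Step 16: enter (1,0), '.' pass, move down to (2,0)
Step 17: enter (2,0), '@' teleport (2,0)->(6,3), also enter (6,3), move down to (7,3)
Step 18: enter (7,3), '.' pass, move down to (8,3)
Step 19: at (8,3) — EXIT via bottom edge, pos 3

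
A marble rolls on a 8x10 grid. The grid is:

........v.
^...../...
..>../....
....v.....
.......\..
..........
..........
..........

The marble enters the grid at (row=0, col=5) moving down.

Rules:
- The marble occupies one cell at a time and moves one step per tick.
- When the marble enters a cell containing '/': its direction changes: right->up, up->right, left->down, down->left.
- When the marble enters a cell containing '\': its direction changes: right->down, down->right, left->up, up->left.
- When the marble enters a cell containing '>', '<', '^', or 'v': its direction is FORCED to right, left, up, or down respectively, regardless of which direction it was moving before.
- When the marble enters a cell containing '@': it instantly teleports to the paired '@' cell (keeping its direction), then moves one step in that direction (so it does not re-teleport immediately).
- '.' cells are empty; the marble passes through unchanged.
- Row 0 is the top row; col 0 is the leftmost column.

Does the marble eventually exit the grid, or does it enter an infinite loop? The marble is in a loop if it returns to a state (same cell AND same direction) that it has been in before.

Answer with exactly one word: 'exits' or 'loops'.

Answer: exits

Derivation:
Step 1: enter (0,5), '.' pass, move down to (1,5)
Step 2: enter (1,5), '.' pass, move down to (2,5)
Step 3: enter (2,5), '/' deflects down->left, move left to (2,4)
Step 4: enter (2,4), '.' pass, move left to (2,3)
Step 5: enter (2,3), '.' pass, move left to (2,2)
Step 6: enter (2,2), '>' forces left->right, move right to (2,3)
Step 7: enter (2,3), '.' pass, move right to (2,4)
Step 8: enter (2,4), '.' pass, move right to (2,5)
Step 9: enter (2,5), '/' deflects right->up, move up to (1,5)
Step 10: enter (1,5), '.' pass, move up to (0,5)
Step 11: enter (0,5), '.' pass, move up to (-1,5)
Step 12: at (-1,5) — EXIT via top edge, pos 5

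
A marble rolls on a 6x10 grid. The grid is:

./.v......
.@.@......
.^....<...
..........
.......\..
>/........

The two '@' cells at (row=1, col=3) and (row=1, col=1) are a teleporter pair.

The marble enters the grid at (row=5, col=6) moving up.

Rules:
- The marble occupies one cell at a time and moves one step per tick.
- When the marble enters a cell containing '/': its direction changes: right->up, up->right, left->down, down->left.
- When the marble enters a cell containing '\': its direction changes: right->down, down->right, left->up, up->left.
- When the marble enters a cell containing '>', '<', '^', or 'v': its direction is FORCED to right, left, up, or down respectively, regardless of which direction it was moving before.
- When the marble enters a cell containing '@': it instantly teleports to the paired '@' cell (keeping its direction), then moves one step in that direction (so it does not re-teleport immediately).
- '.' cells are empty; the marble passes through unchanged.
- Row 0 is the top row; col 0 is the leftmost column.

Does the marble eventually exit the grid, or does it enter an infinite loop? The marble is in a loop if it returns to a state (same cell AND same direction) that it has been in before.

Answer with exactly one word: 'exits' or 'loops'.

Step 1: enter (5,6), '.' pass, move up to (4,6)
Step 2: enter (4,6), '.' pass, move up to (3,6)
Step 3: enter (3,6), '.' pass, move up to (2,6)
Step 4: enter (2,6), '<' forces up->left, move left to (2,5)
Step 5: enter (2,5), '.' pass, move left to (2,4)
Step 6: enter (2,4), '.' pass, move left to (2,3)
Step 7: enter (2,3), '.' pass, move left to (2,2)
Step 8: enter (2,2), '.' pass, move left to (2,1)
Step 9: enter (2,1), '^' forces left->up, move up to (1,1)
Step 10: enter (1,1), '@' teleport (1,1)->(1,3), also enter (1,3), move up to (0,3)
Step 11: enter (0,3), 'v' forces up->down, move down to (1,3)
Step 12: enter (1,3), '@' teleport (1,3)->(1,1), also enter (1,1), move down to (2,1)
Step 13: enter (2,1), '^' forces down->up, move up to (1,1)
Step 14: at (1,1) dir=up — LOOP DETECTED (seen before)

Answer: loops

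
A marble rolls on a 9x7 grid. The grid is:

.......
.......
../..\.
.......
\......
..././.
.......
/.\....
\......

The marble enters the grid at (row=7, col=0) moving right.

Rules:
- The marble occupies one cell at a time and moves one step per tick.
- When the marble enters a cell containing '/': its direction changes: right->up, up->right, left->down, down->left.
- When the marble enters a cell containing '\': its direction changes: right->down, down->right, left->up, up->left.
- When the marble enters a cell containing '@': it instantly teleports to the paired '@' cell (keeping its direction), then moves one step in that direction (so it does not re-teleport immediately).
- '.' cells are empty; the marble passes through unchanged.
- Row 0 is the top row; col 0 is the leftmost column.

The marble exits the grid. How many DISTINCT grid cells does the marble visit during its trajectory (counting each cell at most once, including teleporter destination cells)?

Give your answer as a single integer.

Answer: 4

Derivation:
Step 1: enter (7,0), '/' deflects right->up, move up to (6,0)
Step 2: enter (6,0), '.' pass, move up to (5,0)
Step 3: enter (5,0), '.' pass, move up to (4,0)
Step 4: enter (4,0), '\' deflects up->left, move left to (4,-1)
Step 5: at (4,-1) — EXIT via left edge, pos 4
Distinct cells visited: 4 (path length 4)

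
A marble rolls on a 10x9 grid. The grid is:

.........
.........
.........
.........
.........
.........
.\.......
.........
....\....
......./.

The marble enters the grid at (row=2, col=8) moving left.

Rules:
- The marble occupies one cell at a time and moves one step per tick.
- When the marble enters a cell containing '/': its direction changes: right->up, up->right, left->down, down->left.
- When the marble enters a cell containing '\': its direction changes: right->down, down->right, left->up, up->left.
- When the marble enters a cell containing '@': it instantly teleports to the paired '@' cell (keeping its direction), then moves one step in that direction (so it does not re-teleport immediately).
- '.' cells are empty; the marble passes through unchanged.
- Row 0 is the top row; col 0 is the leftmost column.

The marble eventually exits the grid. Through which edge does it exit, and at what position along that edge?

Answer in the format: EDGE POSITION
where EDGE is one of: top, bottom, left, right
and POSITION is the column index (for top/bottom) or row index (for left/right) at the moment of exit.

Step 1: enter (2,8), '.' pass, move left to (2,7)
Step 2: enter (2,7), '.' pass, move left to (2,6)
Step 3: enter (2,6), '.' pass, move left to (2,5)
Step 4: enter (2,5), '.' pass, move left to (2,4)
Step 5: enter (2,4), '.' pass, move left to (2,3)
Step 6: enter (2,3), '.' pass, move left to (2,2)
Step 7: enter (2,2), '.' pass, move left to (2,1)
Step 8: enter (2,1), '.' pass, move left to (2,0)
Step 9: enter (2,0), '.' pass, move left to (2,-1)
Step 10: at (2,-1) — EXIT via left edge, pos 2

Answer: left 2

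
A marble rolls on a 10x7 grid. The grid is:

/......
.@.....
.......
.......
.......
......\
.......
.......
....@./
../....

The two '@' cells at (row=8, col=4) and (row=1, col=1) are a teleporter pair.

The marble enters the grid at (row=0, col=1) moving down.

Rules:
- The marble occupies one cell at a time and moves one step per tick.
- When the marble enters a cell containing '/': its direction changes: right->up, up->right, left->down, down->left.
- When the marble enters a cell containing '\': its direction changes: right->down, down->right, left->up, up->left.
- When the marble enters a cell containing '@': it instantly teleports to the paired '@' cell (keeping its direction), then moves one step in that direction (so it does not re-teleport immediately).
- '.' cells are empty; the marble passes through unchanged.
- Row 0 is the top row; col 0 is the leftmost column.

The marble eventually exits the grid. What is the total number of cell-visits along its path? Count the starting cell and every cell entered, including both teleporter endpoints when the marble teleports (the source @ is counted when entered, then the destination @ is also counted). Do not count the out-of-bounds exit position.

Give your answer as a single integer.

Step 1: enter (0,1), '.' pass, move down to (1,1)
Step 2: enter (1,1), '@' teleport (1,1)->(8,4), also enter (8,4), move down to (9,4)
Step 3: enter (9,4), '.' pass, move down to (10,4)
Step 4: at (10,4) — EXIT via bottom edge, pos 4
Path length (cell visits): 4

Answer: 4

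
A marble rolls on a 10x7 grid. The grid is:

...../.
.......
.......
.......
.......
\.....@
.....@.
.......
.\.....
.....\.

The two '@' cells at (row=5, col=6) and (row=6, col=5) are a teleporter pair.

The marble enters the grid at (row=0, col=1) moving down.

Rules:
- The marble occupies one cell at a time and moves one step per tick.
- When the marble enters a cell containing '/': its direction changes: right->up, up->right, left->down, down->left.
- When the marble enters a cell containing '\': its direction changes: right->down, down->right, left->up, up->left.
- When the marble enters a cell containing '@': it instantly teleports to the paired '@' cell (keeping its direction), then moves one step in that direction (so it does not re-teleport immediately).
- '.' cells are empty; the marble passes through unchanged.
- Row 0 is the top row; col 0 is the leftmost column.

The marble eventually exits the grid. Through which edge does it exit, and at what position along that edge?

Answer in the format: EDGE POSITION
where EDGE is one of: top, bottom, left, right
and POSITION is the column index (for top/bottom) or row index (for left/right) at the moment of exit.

Step 1: enter (0,1), '.' pass, move down to (1,1)
Step 2: enter (1,1), '.' pass, move down to (2,1)
Step 3: enter (2,1), '.' pass, move down to (3,1)
Step 4: enter (3,1), '.' pass, move down to (4,1)
Step 5: enter (4,1), '.' pass, move down to (5,1)
Step 6: enter (5,1), '.' pass, move down to (6,1)
Step 7: enter (6,1), '.' pass, move down to (7,1)
Step 8: enter (7,1), '.' pass, move down to (8,1)
Step 9: enter (8,1), '\' deflects down->right, move right to (8,2)
Step 10: enter (8,2), '.' pass, move right to (8,3)
Step 11: enter (8,3), '.' pass, move right to (8,4)
Step 12: enter (8,4), '.' pass, move right to (8,5)
Step 13: enter (8,5), '.' pass, move right to (8,6)
Step 14: enter (8,6), '.' pass, move right to (8,7)
Step 15: at (8,7) — EXIT via right edge, pos 8

Answer: right 8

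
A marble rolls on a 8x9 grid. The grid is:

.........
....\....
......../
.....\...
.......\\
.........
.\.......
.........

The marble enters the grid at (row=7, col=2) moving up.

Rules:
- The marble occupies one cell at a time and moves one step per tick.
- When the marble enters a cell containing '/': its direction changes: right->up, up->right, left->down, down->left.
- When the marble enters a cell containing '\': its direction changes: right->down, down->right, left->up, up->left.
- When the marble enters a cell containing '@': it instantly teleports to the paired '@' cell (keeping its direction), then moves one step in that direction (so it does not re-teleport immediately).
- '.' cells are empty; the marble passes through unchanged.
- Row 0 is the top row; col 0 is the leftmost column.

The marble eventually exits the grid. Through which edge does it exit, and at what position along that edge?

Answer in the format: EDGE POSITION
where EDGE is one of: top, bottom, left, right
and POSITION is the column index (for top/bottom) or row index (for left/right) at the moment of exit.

Step 1: enter (7,2), '.' pass, move up to (6,2)
Step 2: enter (6,2), '.' pass, move up to (5,2)
Step 3: enter (5,2), '.' pass, move up to (4,2)
Step 4: enter (4,2), '.' pass, move up to (3,2)
Step 5: enter (3,2), '.' pass, move up to (2,2)
Step 6: enter (2,2), '.' pass, move up to (1,2)
Step 7: enter (1,2), '.' pass, move up to (0,2)
Step 8: enter (0,2), '.' pass, move up to (-1,2)
Step 9: at (-1,2) — EXIT via top edge, pos 2

Answer: top 2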